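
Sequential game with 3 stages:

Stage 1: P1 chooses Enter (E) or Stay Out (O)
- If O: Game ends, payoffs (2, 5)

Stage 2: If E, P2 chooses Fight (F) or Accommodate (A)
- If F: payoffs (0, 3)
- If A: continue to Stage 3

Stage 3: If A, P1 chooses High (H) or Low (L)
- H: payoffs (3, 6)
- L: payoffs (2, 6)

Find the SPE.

SPE: (E, A, H); Outcome (3, 6)

Work:
Stage 3: P1 chooses H (3 vs 2)
Stage 2: P2: F->3, A->6 (anticipating H). Choose A
Stage 1: P1: O->2, E->3 (anticipating A, H). Choose E
SPE path: E -> A -> H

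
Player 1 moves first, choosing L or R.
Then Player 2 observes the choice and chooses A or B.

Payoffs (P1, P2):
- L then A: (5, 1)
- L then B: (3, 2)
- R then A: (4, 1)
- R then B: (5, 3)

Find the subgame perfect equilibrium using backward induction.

P1 plays R, P2 plays B after L and B after R; Payoff (5, 3)

Work:
Backward induction:
After L: P2 chooses B → P1 gets 3
After R: P2 chooses B → P1 gets 5
P1 chooses R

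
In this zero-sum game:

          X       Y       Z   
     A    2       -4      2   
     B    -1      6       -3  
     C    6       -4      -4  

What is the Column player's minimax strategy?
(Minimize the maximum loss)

Column should play Z, value = 2

Work:
Column player minimizes Row's maximum payoff:
Column X: max payoff to Row = 6
Column Y: max payoff to Row = 6
Column Z: max payoff to Row = 2
Minimum is 2, achieved by column Z.
Minimax strategy: Z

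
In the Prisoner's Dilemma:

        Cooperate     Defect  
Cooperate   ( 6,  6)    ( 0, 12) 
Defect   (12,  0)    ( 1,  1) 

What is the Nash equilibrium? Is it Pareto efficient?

(Defect, Defect) is NE; not Pareto efficient

Work:
Defect dominates Cooperate for both players:
If P2 cooperates: Defect (12) > Cooperate (6)
If P2 defects: Defect (1) > Cooperate (0)
NE: (Defect, Defect) with payoff (1, 1)
But (Cooperate, Cooperate) = (6, 6) Pareto dominates (1, 1)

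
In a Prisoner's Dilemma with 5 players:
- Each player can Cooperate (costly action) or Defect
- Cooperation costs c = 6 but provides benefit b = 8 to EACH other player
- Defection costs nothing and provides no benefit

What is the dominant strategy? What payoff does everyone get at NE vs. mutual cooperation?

Dominant: Defect; NE payoff = 0; Coop payoff = 26

Work:
Defect dominates (saves cost c = 6, benefit to others is external)
NE: All defect → everyone gets 0
If all cooperate: each receives (4)×8 - 6 = 26
Social dilemma: 26 > 0 but NE gives 0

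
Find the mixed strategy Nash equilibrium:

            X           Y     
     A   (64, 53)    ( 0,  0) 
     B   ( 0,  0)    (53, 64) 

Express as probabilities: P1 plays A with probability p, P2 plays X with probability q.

p = 0.547, q = 0.453

Work:
Find probabilities that make opponent indifferent:
P2 chooses q to make P1 indifferent between A and B
P1 chooses p to make P2 indifferent between X and Y
Mixed NE: P1 plays (A: 0.547, B: 0.453), P2 plays (X: 0.453, Y: 0.547)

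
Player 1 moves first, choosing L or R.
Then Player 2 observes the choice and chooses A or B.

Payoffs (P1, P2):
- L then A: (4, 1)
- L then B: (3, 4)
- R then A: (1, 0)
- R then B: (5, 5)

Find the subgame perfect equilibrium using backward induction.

P1 plays R, P2 plays B after L and B after R; Payoff (5, 5)

Work:
Backward induction:
After L: P2 chooses B → P1 gets 3
After R: P2 chooses B → P1 gets 5
P1 chooses R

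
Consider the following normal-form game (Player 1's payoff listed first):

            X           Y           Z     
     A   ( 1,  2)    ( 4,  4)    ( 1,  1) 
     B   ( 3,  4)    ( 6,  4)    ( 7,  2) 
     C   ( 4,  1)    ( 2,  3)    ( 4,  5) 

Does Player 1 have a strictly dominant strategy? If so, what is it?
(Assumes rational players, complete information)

No strictly dominant strategy exists for Player 1

Work:
A strategy strictly dominates another if it gives a strictly higher payoff against every opponent action. Compare each pair of P1's strategies column-by-column:
  A vs B: [1 vs 3, 4 vs 6, 1 vs 7] → A does not strictly dominate B (column X: 1 ≤ 3)
  A vs C: [1 vs 4, 4 vs 2, 1 vs 4] → A does not strictly dominate C (column X: 1 ≤ 4)
  B vs A: [3 vs 1, 6 vs 4, 7 vs 1] → B strictly dominates A
  B vs C: [3 vs 4, 6 vs 2, 7 vs 4] → B does not strictly dominate C (column X: 3 ≤ 4)
  C vs A: [4 vs 1, 2 vs 4, 4 vs 1] → C does not strictly dominate A (column Y: 2 ≤ 4)
  C vs B: [4 vs 3, 2 vs 6, 4 vs 7] → C does not strictly dominate B (column Y: 2 ≤ 6)
No single strategy strictly dominates all others → no strictly dominant strategy.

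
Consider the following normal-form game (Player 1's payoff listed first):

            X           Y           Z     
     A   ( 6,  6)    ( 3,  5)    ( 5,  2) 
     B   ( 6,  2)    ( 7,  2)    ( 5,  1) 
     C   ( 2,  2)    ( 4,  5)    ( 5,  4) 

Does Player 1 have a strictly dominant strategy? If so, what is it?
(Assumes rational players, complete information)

No strictly dominant strategy exists for Player 1

Work:
A strategy strictly dominates another if it gives a strictly higher payoff against every opponent action. Compare each pair of P1's strategies column-by-column:
  A vs B: [6 vs 6, 3 vs 7, 5 vs 5] → A does not strictly dominate B (column X: 6 ≤ 6)
  A vs C: [6 vs 2, 3 vs 4, 5 vs 5] → A does not strictly dominate C (column Y: 3 ≤ 4)
  B vs A: [6 vs 6, 7 vs 3, 5 vs 5] → B does not strictly dominate A (column X: 6 ≤ 6)
  B vs C: [6 vs 2, 7 vs 4, 5 vs 5] → B does not strictly dominate C (column Z: 5 ≤ 5)
  C vs A: [2 vs 6, 4 vs 3, 5 vs 5] → C does not strictly dominate A (column X: 2 ≤ 6)
  C vs B: [2 vs 6, 4 vs 7, 5 vs 5] → C does not strictly dominate B (column X: 2 ≤ 6)
No single strategy strictly dominates all others → no strictly dominant strategy.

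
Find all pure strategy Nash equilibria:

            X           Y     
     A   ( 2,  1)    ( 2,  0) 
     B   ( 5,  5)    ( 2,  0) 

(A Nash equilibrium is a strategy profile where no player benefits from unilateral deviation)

Nash equilibrium: (B, X)

Work:
Best responses:
  P1 vs X: payoffs [2, 5] → best response B (payoff 5)
  P1 vs Y: payoffs [2, 2] → best response A/B (payoff 2)
  P2 vs A: payoffs [1, 0] → best response X (payoff 1)
  P2 vs B: payoffs [5, 0] → best response X (payoff 5)
Mutual best responses: (B,X) → Nash equilibria.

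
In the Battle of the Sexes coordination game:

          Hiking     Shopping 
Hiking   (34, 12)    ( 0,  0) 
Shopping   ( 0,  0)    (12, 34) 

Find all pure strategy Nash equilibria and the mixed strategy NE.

Pure NE: (Hiking, Hiking) and (Shopping, Shopping); Mixed NE: p = 0.7391, q = 0.2609

Work:
Check pure NE:
(Hiking, Hiking): (34, 12) - no unilateral deviation beneficial
(Shopping, Shopping): (12, 34) - no unilateral deviation beneficial
Mixed NE: P1 plays Hiking with p = 0.7391, P2 plays Hiking with q = 0.2609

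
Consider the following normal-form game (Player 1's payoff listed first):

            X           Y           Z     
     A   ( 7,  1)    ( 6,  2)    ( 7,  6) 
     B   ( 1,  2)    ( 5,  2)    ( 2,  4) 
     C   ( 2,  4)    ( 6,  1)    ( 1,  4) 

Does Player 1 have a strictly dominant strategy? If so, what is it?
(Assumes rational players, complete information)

No strictly dominant strategy exists for Player 1

Work:
A strategy strictly dominates another if it gives a strictly higher payoff against every opponent action. Compare each pair of P1's strategies column-by-column:
  A vs B: [7 vs 1, 6 vs 5, 7 vs 2] → A strictly dominates B
  A vs C: [7 vs 2, 6 vs 6, 7 vs 1] → A does not strictly dominate C (column Y: 6 ≤ 6)
  B vs A: [1 vs 7, 5 vs 6, 2 vs 7] → B does not strictly dominate A (column X: 1 ≤ 7)
  B vs C: [1 vs 2, 5 vs 6, 2 vs 1] → B does not strictly dominate C (column X: 1 ≤ 2)
  C vs A: [2 vs 7, 6 vs 6, 1 vs 7] → C does not strictly dominate A (column X: 2 ≤ 7)
  C vs B: [2 vs 1, 6 vs 5, 1 vs 2] → C does not strictly dominate B (column Z: 1 ≤ 2)
No single strategy strictly dominates all others → no strictly dominant strategy.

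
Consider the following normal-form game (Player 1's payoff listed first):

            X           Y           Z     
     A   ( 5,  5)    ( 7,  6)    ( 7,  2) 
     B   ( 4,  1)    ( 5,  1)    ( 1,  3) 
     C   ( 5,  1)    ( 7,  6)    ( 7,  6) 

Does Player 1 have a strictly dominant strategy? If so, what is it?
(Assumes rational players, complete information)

No strictly dominant strategy exists for Player 1

Work:
A strategy strictly dominates another if it gives a strictly higher payoff against every opponent action. Compare each pair of P1's strategies column-by-column:
  A vs B: [5 vs 4, 7 vs 5, 7 vs 1] → A strictly dominates B
  A vs C: [5 vs 5, 7 vs 7, 7 vs 7] → A does not strictly dominate C (column X: 5 ≤ 5)
  B vs A: [4 vs 5, 5 vs 7, 1 vs 7] → B does not strictly dominate A (column X: 4 ≤ 5)
  B vs C: [4 vs 5, 5 vs 7, 1 vs 7] → B does not strictly dominate C (column X: 4 ≤ 5)
  C vs A: [5 vs 5, 7 vs 7, 7 vs 7] → C does not strictly dominate A (column X: 5 ≤ 5)
  C vs B: [5 vs 4, 7 vs 5, 7 vs 1] → C strictly dominates B
No single strategy strictly dominates all others → no strictly dominant strategy.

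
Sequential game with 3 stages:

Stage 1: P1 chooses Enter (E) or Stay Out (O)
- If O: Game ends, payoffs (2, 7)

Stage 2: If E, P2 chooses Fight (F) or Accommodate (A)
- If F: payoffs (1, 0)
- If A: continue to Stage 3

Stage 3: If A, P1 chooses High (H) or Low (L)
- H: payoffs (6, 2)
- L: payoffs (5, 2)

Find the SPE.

SPE: (E, A, H); Outcome (6, 2)

Work:
Stage 3: P1 chooses H (6 vs 5)
Stage 2: P2: F->0, A->2 (anticipating H). Choose A
Stage 1: P1: O->2, E->6 (anticipating A, H). Choose E
SPE path: E -> A -> H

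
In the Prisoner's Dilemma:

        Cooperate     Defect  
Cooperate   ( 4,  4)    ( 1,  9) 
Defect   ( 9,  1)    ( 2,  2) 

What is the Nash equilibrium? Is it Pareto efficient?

(Defect, Defect) is NE; not Pareto efficient

Work:
Defect dominates Cooperate for both players:
If P2 cooperates: Defect (9) > Cooperate (4)
If P2 defects: Defect (2) > Cooperate (1)
NE: (Defect, Defect) with payoff (2, 2)
But (Cooperate, Cooperate) = (4, 4) Pareto dominates (2, 2)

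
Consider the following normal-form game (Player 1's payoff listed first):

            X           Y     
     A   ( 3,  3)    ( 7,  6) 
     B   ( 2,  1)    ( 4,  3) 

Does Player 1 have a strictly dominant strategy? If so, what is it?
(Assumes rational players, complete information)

Yes, Player 1's strictly dominant strategy is A

Work:
A strategy strictly dominates another if it gives a strictly higher payoff against every opponent action. Compare each pair of P1's strategies column-by-column:
  A vs B: [3 vs 2, 7 vs 4] → A strictly dominates B
  B vs A: [2 vs 3, 4 vs 7] → B does not strictly dominate A (column X: 2 ≤ 3)
A strictly dominates every other strategy → strictly dominant.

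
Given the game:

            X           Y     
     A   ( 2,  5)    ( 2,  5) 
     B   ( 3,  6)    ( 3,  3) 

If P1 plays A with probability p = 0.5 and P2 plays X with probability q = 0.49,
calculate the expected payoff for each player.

E[P1] = 2.5, E[P2] = 4.735

Work:
E[P1] = p·q·π₁(A,X) + p·(1-q)·π₁(A,Y) + (1-p)·q·π₁(B,X) + (1-p)·(1-q)·π₁(B,Y)
= 0.5·0.49·2 + 0.5·0.51·2 + 0.5·0.49·3 + 0.5·0.51·3
= 2.5

E[P2] = 4.735 (similar calculation)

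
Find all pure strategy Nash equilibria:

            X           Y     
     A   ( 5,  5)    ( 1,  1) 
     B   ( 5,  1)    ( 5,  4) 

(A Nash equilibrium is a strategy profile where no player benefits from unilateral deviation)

Nash equilibrium: (A, X), (B, Y)

Work:
Best responses:
  P1 vs X: payoffs [5, 5] → best response A/B (payoff 5)
  P1 vs Y: payoffs [1, 5] → best response B (payoff 5)
  P2 vs A: payoffs [5, 1] → best response X (payoff 5)
  P2 vs B: payoffs [1, 4] → best response Y (payoff 4)
Mutual best responses: (A,X), (B,Y) → Nash equilibria.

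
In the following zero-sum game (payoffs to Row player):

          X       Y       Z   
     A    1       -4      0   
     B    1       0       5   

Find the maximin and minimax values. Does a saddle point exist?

Maximin = 0, Minimax = 0, Saddle: True

Work:
Row minimums: [-4, 0] → maximin = 0
Column maximums: [1, 0, 5] → minimax = 0
Saddle point exists! Game value = 0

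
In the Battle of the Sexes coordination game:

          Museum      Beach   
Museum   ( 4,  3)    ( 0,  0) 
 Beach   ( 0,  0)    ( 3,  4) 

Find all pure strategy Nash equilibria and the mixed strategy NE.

Pure NE: (Museum, Museum) and (Beach, Beach); Mixed NE: p = 0.5714, q = 0.4286

Work:
Check pure NE:
(Museum, Museum): (4, 3) - no unilateral deviation beneficial
(Beach, Beach): (3, 4) - no unilateral deviation beneficial
Mixed NE: P1 plays Museum with p = 0.5714, P2 plays Museum with q = 0.4286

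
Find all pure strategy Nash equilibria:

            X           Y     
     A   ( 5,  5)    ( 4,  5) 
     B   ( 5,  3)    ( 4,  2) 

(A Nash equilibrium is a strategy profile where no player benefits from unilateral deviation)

Nash equilibrium: (A, X), (A, Y), (B, X)

Work:
Best responses:
  P1 vs X: payoffs [5, 5] → best response A/B (payoff 5)
  P1 vs Y: payoffs [4, 4] → best response A/B (payoff 4)
  P2 vs A: payoffs [5, 5] → best response X/Y (payoff 5)
  P2 vs B: payoffs [3, 2] → best response X (payoff 3)
Mutual best responses: (A,X), (A,Y), (B,X) → Nash equilibria.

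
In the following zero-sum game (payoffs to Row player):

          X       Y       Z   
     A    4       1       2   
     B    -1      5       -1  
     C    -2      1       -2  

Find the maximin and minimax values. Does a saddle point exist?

Maximin = 1, Minimax = 2, Saddle: False

Work:
Row minimums: [1, -1, -2] → maximin = 1
Column maximums: [4, 5, 2] → minimax = 2
No saddle point (maximin ≠ minimax). Mixed strategy needed.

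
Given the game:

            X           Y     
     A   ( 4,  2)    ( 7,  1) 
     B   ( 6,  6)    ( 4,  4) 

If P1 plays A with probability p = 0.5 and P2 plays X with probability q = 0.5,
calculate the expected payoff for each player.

E[P1] = 5.25, E[P2] = 3.25

Work:
E[P1] = p·q·π₁(A,X) + p·(1-q)·π₁(A,Y) + (1-p)·q·π₁(B,X) + (1-p)·(1-q)·π₁(B,Y)
= 0.5·0.5·4 + 0.5·0.5·7 + 0.5·0.5·6 + 0.5·0.5·4
= 5.25

E[P2] = 3.25 (similar calculation)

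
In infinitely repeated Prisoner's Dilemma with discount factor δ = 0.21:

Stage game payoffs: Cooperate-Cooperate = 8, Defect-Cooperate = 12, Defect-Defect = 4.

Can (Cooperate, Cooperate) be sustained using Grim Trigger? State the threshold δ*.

δ* = 0.5; since δ = 0.21 < 0.5, cooperation cannot be sustained

Work:
For Grim Trigger:
Cooperate forever: 8/(1-δ)
Defect then punished: 12 + 4·δ/(1-δ)
Need: 8/(1-δ) ≥ 12 + 4·δ/(1-δ)
Solving: δ ≥ (T-R)/(T-P) = (12-8)/(12-4) = 0.5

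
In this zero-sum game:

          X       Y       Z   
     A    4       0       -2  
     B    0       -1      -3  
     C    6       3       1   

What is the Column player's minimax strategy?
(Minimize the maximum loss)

Column should play Z, value = 1

Work:
Column player minimizes Row's maximum payoff:
Column X: max payoff to Row = 6
Column Y: max payoff to Row = 3
Column Z: max payoff to Row = 1
Minimum is 1, achieved by column Z.
Minimax strategy: Z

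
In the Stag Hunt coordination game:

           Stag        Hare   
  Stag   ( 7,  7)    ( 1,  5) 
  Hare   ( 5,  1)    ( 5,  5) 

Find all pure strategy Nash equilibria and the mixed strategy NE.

Pure NE: (Stag, Stag) and (Hare, Hare); Mixed NE: p = 0.6667, q = 0.6667

Work:
Check pure NE:
(Stag, Stag): (7, 7) - no unilateral deviation beneficial
(Hare, Hare): (5, 5) - no unilateral deviation beneficial
Mixed NE: P1 plays Stag with p = 0.6667, P2 plays Stag with q = 0.6667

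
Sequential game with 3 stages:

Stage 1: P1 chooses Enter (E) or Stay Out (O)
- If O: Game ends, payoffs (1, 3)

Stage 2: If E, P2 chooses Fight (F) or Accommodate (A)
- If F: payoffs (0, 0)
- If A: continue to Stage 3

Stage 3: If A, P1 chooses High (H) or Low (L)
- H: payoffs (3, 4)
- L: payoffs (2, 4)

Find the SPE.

SPE: (E, A, H); Outcome (3, 4)

Work:
Stage 3: P1 chooses H (3 vs 2)
Stage 2: P2: F->0, A->4 (anticipating H). Choose A
Stage 1: P1: O->1, E->3 (anticipating A, H). Choose E
SPE path: E -> A -> H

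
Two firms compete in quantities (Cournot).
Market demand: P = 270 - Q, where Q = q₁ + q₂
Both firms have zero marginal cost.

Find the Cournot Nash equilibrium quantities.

q₁* = q₂* = 90.0; P* = 90.0

Work:
Profit: π_i = P·q_i = (a - q_i - q_j)·q_i
FOC: ∂π_i/∂q_i = a - 2q_i - q_j = 0
Reaction function: q_i = (270 - q_j)/2
Symmetry: q* = 270/3 = 90.0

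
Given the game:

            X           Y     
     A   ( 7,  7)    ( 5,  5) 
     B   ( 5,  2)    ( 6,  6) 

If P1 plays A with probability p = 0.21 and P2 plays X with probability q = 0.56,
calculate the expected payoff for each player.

E[P1] = 5.5828, E[P2] = 4.2556

Work:
E[P1] = p·q·π₁(A,X) + p·(1-q)·π₁(A,Y) + (1-p)·q·π₁(B,X) + (1-p)·(1-q)·π₁(B,Y)
= 0.21·0.56·7 + 0.21·0.44·5 + 0.79·0.56·5 + 0.79·0.44·6
= 5.5828

E[P2] = 4.2556 (similar calculation)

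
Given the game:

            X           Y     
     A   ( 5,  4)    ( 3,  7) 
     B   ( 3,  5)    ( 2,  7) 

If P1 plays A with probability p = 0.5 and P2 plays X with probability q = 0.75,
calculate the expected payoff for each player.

E[P1] = 3.625, E[P2] = 5.125

Work:
E[P1] = p·q·π₁(A,X) + p·(1-q)·π₁(A,Y) + (1-p)·q·π₁(B,X) + (1-p)·(1-q)·π₁(B,Y)
= 0.5·0.75·5 + 0.5·0.25·3 + 0.5·0.75·3 + 0.5·0.25·2
= 3.625

E[P2] = 5.125 (similar calculation)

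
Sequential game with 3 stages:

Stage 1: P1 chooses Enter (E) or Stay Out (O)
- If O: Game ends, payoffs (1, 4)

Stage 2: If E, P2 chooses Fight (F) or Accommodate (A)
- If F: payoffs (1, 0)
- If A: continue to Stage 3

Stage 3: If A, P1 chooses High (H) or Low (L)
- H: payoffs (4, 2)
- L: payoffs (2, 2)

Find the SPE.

SPE: (E, A, H); Outcome (4, 2)

Work:
Stage 3: P1 chooses H (4 vs 2)
Stage 2: P2: F->0, A->2 (anticipating H). Choose A
Stage 1: P1: O->1, E->4 (anticipating A, H). Choose E
SPE path: E -> A -> H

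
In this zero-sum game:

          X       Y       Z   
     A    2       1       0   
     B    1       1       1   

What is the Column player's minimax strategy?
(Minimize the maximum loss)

Column should play Y or Z (all achieve the minimum), value = 1

Work:
Column player minimizes Row's maximum payoff:
Column X: max payoff to Row = 2
Column Y: max payoff to Row = 1
Column Z: max payoff to Row = 1
Minimum is 1, achieved by columns Y, Z (tied).
Each of Y or Z is a minimax strategy.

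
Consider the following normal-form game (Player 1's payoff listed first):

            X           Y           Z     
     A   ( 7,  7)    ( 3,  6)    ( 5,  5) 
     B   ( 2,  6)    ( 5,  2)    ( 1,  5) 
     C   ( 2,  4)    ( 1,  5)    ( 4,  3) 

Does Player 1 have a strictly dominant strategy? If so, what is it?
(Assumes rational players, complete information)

No strictly dominant strategy exists for Player 1

Work:
A strategy strictly dominates another if it gives a strictly higher payoff against every opponent action. Compare each pair of P1's strategies column-by-column:
  A vs B: [7 vs 2, 3 vs 5, 5 vs 1] → A does not strictly dominate B (column Y: 3 ≤ 5)
  A vs C: [7 vs 2, 3 vs 1, 5 vs 4] → A strictly dominates C
  B vs A: [2 vs 7, 5 vs 3, 1 vs 5] → B does not strictly dominate A (column X: 2 ≤ 7)
  B vs C: [2 vs 2, 5 vs 1, 1 vs 4] → B does not strictly dominate C (column X: 2 ≤ 2)
  C vs A: [2 vs 7, 1 vs 3, 4 vs 5] → C does not strictly dominate A (column X: 2 ≤ 7)
  C vs B: [2 vs 2, 1 vs 5, 4 vs 1] → C does not strictly dominate B (column X: 2 ≤ 2)
No single strategy strictly dominates all others → no strictly dominant strategy.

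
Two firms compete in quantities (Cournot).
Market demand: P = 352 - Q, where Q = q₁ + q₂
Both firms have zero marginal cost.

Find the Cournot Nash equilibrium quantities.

q₁* = q₂* = 117.33; P* = 117.33

Work:
Profit: π_i = P·q_i = (a - q_i - q_j)·q_i
FOC: ∂π_i/∂q_i = a - 2q_i - q_j = 0
Reaction function: q_i = (352 - q_j)/2
Symmetry: q* = 352/3 = 117.33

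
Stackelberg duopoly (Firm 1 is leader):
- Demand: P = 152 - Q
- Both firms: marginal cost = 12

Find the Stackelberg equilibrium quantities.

q₁* (leader) = 70.0, q₂* (follower) = 35.0

Work:
Follower's reaction: q₂ = (a - c - q₁)/2
Leader substitutes: π₁ = q₁·(a - q₁ - (a-c-q₁)/2 - c)
FOC: q₁* = (152 - 12)/2 = 70.00
Then: q₂* = (152 - 12 - 70.0)/2 = 35.00
Leader has first-mover advantage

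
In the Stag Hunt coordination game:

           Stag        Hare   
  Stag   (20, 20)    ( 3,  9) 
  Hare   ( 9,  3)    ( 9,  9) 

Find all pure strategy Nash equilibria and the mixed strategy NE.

Pure NE: (Stag, Stag) and (Hare, Hare); Mixed NE: p = 0.3529, q = 0.3529

Work:
Check pure NE:
(Stag, Stag): (20, 20) - no unilateral deviation beneficial
(Hare, Hare): (9, 9) - no unilateral deviation beneficial
Mixed NE: P1 plays Stag with p = 0.3529, P2 plays Stag with q = 0.3529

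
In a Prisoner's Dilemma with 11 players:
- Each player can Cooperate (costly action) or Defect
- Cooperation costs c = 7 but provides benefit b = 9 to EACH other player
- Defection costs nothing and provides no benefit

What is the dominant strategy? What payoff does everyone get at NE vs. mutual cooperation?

Dominant: Defect; NE payoff = 0; Coop payoff = 83

Work:
Defect dominates (saves cost c = 7, benefit to others is external)
NE: All defect → everyone gets 0
If all cooperate: each receives (10)×9 - 7 = 83
Social dilemma: 83 > 0 but NE gives 0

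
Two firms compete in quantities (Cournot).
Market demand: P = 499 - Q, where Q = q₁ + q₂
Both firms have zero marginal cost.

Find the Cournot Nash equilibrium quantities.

q₁* = q₂* = 166.33; P* = 166.33

Work:
Profit: π_i = P·q_i = (a - q_i - q_j)·q_i
FOC: ∂π_i/∂q_i = a - 2q_i - q_j = 0
Reaction function: q_i = (499 - q_j)/2
Symmetry: q* = 499/3 = 166.33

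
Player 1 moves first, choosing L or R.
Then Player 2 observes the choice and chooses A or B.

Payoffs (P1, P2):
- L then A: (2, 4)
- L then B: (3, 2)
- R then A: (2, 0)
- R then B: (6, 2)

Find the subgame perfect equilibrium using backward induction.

P1 plays R, P2 plays A after L and B after R; Payoff (6, 2)

Work:
Backward induction:
After L: P2 chooses A → P1 gets 2
After R: P2 chooses B → P1 gets 6
P1 chooses R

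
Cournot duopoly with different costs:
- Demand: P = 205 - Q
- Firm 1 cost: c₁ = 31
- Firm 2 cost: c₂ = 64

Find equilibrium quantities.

q₁* = 69.0, q₂* = 36.0

Work:
Reaction: q₁ = (205 - 31 - q₂)/2
Reaction: q₂ = (205 - 64 - q₁)/2
Solve simultaneously:
q₁* = (205 - 2×31 + 64)/3 = 69.0
q₂* = (205 - 2×64 + 31)/3 = 36.0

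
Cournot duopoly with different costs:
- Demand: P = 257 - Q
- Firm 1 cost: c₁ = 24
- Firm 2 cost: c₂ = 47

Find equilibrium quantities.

q₁* = 85.33, q₂* = 62.33

Work:
Reaction: q₁ = (257 - 24 - q₂)/2
Reaction: q₂ = (257 - 47 - q₁)/2
Solve simultaneously:
q₁* = (257 - 2×24 + 47)/3 = 85.33
q₂* = (257 - 2×47 + 24)/3 = 62.33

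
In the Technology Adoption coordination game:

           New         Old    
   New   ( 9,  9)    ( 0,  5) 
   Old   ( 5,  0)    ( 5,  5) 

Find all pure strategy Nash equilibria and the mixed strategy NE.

Pure NE: (New, New) and (Old, Old); Mixed NE: p = 0.5556, q = 0.5556

Work:
Check pure NE:
(New, New): (9, 9) - no unilateral deviation beneficial
(Old, Old): (5, 5) - no unilateral deviation beneficial
Mixed NE: P1 plays New with p = 0.5556, P2 plays New with q = 0.5556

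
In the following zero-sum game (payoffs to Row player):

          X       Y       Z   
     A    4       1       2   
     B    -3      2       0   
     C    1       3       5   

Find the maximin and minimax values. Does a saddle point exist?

Maximin = 1, Minimax = 3, Saddle: False

Work:
Row minimums: [1, -3, 1] → maximin = 1
Column maximums: [4, 3, 5] → minimax = 3
No saddle point (maximin ≠ minimax). Mixed strategy needed.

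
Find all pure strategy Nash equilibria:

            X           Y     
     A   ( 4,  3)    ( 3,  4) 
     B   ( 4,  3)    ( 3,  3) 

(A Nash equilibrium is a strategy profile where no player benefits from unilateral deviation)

Nash equilibrium: (A, Y), (B, X), (B, Y)

Work:
Best responses:
  P1 vs X: payoffs [4, 4] → best response A/B (payoff 4)
  P1 vs Y: payoffs [3, 3] → best response A/B (payoff 3)
  P2 vs A: payoffs [3, 4] → best response Y (payoff 4)
  P2 vs B: payoffs [3, 3] → best response X/Y (payoff 3)
Mutual best responses: (A,Y), (B,X), (B,Y) → Nash equilibria.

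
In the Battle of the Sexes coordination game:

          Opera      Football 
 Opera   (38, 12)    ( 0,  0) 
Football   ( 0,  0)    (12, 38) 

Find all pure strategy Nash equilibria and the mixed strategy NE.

Pure NE: (Opera, Opera) and (Football, Football); Mixed NE: p = 0.76, q = 0.24

Work:
Check pure NE:
(Opera, Opera): (38, 12) - no unilateral deviation beneficial
(Football, Football): (12, 38) - no unilateral deviation beneficial
Mixed NE: P1 plays Opera with p = 0.76, P2 plays Opera with q = 0.24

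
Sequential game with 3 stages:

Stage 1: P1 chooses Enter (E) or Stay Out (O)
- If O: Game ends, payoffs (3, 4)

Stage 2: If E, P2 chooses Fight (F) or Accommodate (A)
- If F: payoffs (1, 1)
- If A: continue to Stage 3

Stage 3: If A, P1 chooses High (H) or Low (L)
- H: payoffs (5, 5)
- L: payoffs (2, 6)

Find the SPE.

SPE: (E, A, H); Outcome (5, 5)

Work:
Stage 3: P1 chooses H (5 vs 2)
Stage 2: P2: F->1, A->5 (anticipating H). Choose A
Stage 1: P1: O->3, E->5 (anticipating A, H). Choose E
SPE path: E -> A -> H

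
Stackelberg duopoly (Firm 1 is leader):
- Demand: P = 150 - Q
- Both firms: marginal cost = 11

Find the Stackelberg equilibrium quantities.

q₁* (leader) = 69.5, q₂* (follower) = 34.75

Work:
Follower's reaction: q₂ = (a - c - q₁)/2
Leader substitutes: π₁ = q₁·(a - q₁ - (a-c-q₁)/2 - c)
FOC: q₁* = (150 - 11)/2 = 69.50
Then: q₂* = (150 - 11 - 69.5)/2 = 34.75
Leader has first-mover advantage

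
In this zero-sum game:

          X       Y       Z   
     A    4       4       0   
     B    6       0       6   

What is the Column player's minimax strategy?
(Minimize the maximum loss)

Column should play Y, value = 4

Work:
Column player minimizes Row's maximum payoff:
Column X: max payoff to Row = 6
Column Y: max payoff to Row = 4
Column Z: max payoff to Row = 6
Minimum is 4, achieved by column Y.
Minimax strategy: Y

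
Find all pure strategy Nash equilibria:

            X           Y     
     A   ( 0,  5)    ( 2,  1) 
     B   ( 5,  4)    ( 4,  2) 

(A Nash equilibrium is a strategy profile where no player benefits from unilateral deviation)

Nash equilibrium: (B, X)

Work:
Best responses:
  P1 vs X: payoffs [0, 5] → best response B (payoff 5)
  P1 vs Y: payoffs [2, 4] → best response B (payoff 4)
  P2 vs A: payoffs [5, 1] → best response X (payoff 5)
  P2 vs B: payoffs [4, 2] → best response X (payoff 4)
Mutual best responses: (B,X) → Nash equilibria.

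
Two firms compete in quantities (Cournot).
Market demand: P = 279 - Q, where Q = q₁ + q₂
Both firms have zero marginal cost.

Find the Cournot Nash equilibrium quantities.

q₁* = q₂* = 93.0; P* = 93.0

Work:
Profit: π_i = P·q_i = (a - q_i - q_j)·q_i
FOC: ∂π_i/∂q_i = a - 2q_i - q_j = 0
Reaction function: q_i = (279 - q_j)/2
Symmetry: q* = 279/3 = 93.0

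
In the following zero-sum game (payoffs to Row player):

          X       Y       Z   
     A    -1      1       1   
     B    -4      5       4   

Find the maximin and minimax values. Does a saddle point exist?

Maximin = -1, Minimax = -1, Saddle: True

Work:
Row minimums: [-1, -4] → maximin = -1
Column maximums: [-1, 5, 4] → minimax = -1
Saddle point exists! Game value = -1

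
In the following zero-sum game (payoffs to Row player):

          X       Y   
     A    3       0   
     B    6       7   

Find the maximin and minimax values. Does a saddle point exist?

Maximin = 6, Minimax = 6, Saddle: True

Work:
Row minimums: [0, 6] → maximin = 6
Column maximums: [6, 7] → minimax = 6
Saddle point exists! Game value = 6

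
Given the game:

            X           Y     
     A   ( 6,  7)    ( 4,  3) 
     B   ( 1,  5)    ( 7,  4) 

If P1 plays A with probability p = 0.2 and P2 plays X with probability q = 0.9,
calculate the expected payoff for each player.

E[P1] = 2.44, E[P2] = 5.24

Work:
E[P1] = p·q·π₁(A,X) + p·(1-q)·π₁(A,Y) + (1-p)·q·π₁(B,X) + (1-p)·(1-q)·π₁(B,Y)
= 0.2·0.9·6 + 0.2·0.1·4 + 0.8·0.9·1 + 0.8·0.1·7
= 2.44

E[P2] = 5.24 (similar calculation)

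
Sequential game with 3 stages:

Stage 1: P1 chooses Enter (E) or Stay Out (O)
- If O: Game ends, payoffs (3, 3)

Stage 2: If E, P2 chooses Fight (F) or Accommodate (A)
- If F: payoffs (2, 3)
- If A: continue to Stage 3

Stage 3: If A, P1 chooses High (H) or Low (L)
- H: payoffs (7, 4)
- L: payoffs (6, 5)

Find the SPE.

SPE: (E, A, H); Outcome (7, 4)

Work:
Stage 3: P1 chooses H (7 vs 6)
Stage 2: P2: F->3, A->4 (anticipating H). Choose A
Stage 1: P1: O->3, E->7 (anticipating A, H). Choose E
SPE path: E -> A -> H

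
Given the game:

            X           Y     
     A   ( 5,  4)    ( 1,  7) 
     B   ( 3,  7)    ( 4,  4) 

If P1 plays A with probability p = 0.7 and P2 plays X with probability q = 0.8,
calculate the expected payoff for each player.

E[P1] = 3.9, E[P2] = 5.14

Work:
E[P1] = p·q·π₁(A,X) + p·(1-q)·π₁(A,Y) + (1-p)·q·π₁(B,X) + (1-p)·(1-q)·π₁(B,Y)
= 0.7·0.8·5 + 0.7·0.2·1 + 0.3·0.8·3 + 0.3·0.2·4
= 3.9

E[P2] = 5.14 (similar calculation)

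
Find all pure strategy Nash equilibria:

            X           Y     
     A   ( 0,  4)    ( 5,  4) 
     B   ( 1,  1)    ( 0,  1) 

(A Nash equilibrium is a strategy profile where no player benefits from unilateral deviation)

Nash equilibrium: (A, Y), (B, X)

Work:
Best responses:
  P1 vs X: payoffs [0, 1] → best response B (payoff 1)
  P1 vs Y: payoffs [5, 0] → best response A (payoff 5)
  P2 vs A: payoffs [4, 4] → best response X/Y (payoff 4)
  P2 vs B: payoffs [1, 1] → best response X/Y (payoff 1)
Mutual best responses: (A,Y), (B,X) → Nash equilibria.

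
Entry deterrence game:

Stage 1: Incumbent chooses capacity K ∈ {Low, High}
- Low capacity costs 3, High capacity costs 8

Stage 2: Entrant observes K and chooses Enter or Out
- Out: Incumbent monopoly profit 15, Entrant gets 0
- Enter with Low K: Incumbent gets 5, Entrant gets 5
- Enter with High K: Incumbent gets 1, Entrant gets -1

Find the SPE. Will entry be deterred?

SPE: (High, Enter|Low, Out|High); Entry deterred. Incumbent net profit = 7

Work:
After Low K: Entrant enters (5 > 0)
After High K: Entrant stays out (-1 < 0)
Incumbent: Low → 5−3=2, High → 15−8=7
Incumbent chooses High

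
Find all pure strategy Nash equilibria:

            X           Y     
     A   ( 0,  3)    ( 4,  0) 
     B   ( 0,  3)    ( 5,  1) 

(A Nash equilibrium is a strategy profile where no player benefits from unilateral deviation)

Nash equilibrium: (A, X), (B, X)

Work:
Best responses:
  P1 vs X: payoffs [0, 0] → best response A/B (payoff 0)
  P1 vs Y: payoffs [4, 5] → best response B (payoff 5)
  P2 vs A: payoffs [3, 0] → best response X (payoff 3)
  P2 vs B: payoffs [3, 1] → best response X (payoff 3)
Mutual best responses: (A,X), (B,X) → Nash equilibria.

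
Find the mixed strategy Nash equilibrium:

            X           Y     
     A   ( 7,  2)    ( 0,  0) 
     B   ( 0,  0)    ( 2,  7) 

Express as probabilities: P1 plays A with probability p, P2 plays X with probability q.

p = 0.7778, q = 0.2222

Work:
Find probabilities that make opponent indifferent:
P2 chooses q to make P1 indifferent between A and B
P1 chooses p to make P2 indifferent between X and Y
Mixed NE: P1 plays (A: 0.7778, B: 0.2222), P2 plays (X: 0.2222, Y: 0.7778)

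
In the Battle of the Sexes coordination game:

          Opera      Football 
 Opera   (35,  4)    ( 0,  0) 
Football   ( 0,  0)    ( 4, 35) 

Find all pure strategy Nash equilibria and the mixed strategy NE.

Pure NE: (Opera, Opera) and (Football, Football); Mixed NE: p = 0.8974, q = 0.1026

Work:
Check pure NE:
(Opera, Opera): (35, 4) - no unilateral deviation beneficial
(Football, Football): (4, 35) - no unilateral deviation beneficial
Mixed NE: P1 plays Opera with p = 0.8974, P2 plays Opera with q = 0.1026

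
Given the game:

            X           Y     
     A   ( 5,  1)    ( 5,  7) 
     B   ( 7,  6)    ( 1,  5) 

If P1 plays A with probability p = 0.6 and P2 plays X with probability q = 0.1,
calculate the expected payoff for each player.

E[P1] = 3.64, E[P2] = 5.88

Work:
E[P1] = p·q·π₁(A,X) + p·(1-q)·π₁(A,Y) + (1-p)·q·π₁(B,X) + (1-p)·(1-q)·π₁(B,Y)
= 0.6·0.1·5 + 0.6·0.9·5 + 0.4·0.1·7 + 0.4·0.9·1
= 3.64

E[P2] = 5.88 (similar calculation)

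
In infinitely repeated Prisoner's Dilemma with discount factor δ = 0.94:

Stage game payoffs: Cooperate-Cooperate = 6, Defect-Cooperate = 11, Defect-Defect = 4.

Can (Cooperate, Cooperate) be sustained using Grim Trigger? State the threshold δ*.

δ* = 0.7143; since δ = 0.94 ≥ 0.7143, cooperation can be sustained

Work:
For Grim Trigger:
Cooperate forever: 6/(1-δ)
Defect then punished: 11 + 4·δ/(1-δ)
Need: 6/(1-δ) ≥ 11 + 4·δ/(1-δ)
Solving: δ ≥ (T-R)/(T-P) = (11-6)/(11-4) = 0.7143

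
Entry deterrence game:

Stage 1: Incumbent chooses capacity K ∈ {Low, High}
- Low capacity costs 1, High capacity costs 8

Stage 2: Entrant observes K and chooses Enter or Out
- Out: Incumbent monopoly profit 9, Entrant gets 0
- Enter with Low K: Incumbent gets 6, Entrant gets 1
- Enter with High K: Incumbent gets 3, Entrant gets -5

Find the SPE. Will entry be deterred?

SPE: (Low, Enter|Low, Out|High); Entry not deterred. Incumbent net profit = 5, Entrant gets 1

Work:
After Low K: Entrant enters (1 > 0)
After High K: Entrant stays out (-5 < 0)
Incumbent: Low → 6−1=5, High → 9−8=1
Incumbent chooses Low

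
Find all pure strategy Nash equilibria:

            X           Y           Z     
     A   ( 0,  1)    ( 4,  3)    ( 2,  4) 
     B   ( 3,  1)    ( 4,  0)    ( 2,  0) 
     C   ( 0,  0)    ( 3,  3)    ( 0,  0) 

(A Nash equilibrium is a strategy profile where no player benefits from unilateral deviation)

Nash equilibrium: (A, Z), (B, X)

Work:
Best responses:
  P1 vs X: payoffs [0, 3, 0] → best response B (payoff 3)
  P1 vs Y: payoffs [4, 4, 3] → best response A/B (payoff 4)
  P1 vs Z: payoffs [2, 2, 0] → best response A/B (payoff 2)
  P2 vs A: payoffs [1, 3, 4] → best response Z (payoff 4)
  P2 vs B: payoffs [1, 0, 0] → best response X (payoff 1)
  P2 vs C: payoffs [0, 3, 0] → best response Y (payoff 3)
Mutual best responses: (A,Z), (B,X) → Nash equilibria.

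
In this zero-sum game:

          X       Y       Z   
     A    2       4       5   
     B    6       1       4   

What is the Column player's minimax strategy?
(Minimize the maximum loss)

Column should play Y, value = 4

Work:
Column player minimizes Row's maximum payoff:
Column X: max payoff to Row = 6
Column Y: max payoff to Row = 4
Column Z: max payoff to Row = 5
Minimum is 4, achieved by column Y.
Minimax strategy: Y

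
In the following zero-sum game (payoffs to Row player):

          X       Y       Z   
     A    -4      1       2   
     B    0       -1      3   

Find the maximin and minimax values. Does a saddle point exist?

Maximin = -1, Minimax = 0, Saddle: False

Work:
Row minimums: [-4, -1] → maximin = -1
Column maximums: [0, 1, 3] → minimax = 0
No saddle point (maximin ≠ minimax). Mixed strategy needed.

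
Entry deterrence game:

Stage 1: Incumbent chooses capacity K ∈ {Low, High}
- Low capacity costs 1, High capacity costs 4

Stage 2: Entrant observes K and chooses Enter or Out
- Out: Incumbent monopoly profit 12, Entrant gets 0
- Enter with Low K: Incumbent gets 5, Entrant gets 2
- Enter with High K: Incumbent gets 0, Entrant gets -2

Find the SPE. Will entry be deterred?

SPE: (High, Enter|Low, Out|High); Entry deterred. Incumbent net profit = 8

Work:
After Low K: Entrant enters (2 > 0)
After High K: Entrant stays out (-2 < 0)
Incumbent: Low → 5−1=4, High → 12−4=8
Incumbent chooses High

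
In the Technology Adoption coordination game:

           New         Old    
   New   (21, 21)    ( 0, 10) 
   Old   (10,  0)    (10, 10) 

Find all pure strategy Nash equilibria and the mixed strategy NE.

Pure NE: (New, New) and (Old, Old); Mixed NE: p = 0.4762, q = 0.4762

Work:
Check pure NE:
(New, New): (21, 21) - no unilateral deviation beneficial
(Old, Old): (10, 10) - no unilateral deviation beneficial
Mixed NE: P1 plays New with p = 0.4762, P2 plays New with q = 0.4762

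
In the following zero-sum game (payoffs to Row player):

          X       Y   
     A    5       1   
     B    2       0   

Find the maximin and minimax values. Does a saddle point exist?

Maximin = 1, Minimax = 1, Saddle: True

Work:
Row minimums: [1, 0] → maximin = 1
Column maximums: [5, 1] → minimax = 1
Saddle point exists! Game value = 1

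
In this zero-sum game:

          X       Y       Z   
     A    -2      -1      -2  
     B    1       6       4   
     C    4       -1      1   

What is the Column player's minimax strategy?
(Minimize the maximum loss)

Column should play X or Z (all achieve the minimum), value = 4

Work:
Column player minimizes Row's maximum payoff:
Column X: max payoff to Row = 4
Column Y: max payoff to Row = 6
Column Z: max payoff to Row = 4
Minimum is 4, achieved by columns X, Z (tied).
Each of X or Z is a minimax strategy.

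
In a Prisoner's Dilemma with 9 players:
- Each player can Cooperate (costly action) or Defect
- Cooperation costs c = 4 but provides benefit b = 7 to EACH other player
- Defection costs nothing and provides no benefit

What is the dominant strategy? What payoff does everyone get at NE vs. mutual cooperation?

Dominant: Defect; NE payoff = 0; Coop payoff = 52

Work:
Defect dominates (saves cost c = 4, benefit to others is external)
NE: All defect → everyone gets 0
If all cooperate: each receives (8)×7 - 4 = 52
Social dilemma: 52 > 0 but NE gives 0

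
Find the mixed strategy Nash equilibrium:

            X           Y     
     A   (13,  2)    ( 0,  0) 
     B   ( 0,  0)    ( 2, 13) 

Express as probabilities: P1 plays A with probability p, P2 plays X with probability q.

p = 0.8667, q = 0.1333

Work:
Find probabilities that make opponent indifferent:
P2 chooses q to make P1 indifferent between A and B
P1 chooses p to make P2 indifferent between X and Y
Mixed NE: P1 plays (A: 0.8667, B: 0.1333), P2 plays (X: 0.1333, Y: 0.8667)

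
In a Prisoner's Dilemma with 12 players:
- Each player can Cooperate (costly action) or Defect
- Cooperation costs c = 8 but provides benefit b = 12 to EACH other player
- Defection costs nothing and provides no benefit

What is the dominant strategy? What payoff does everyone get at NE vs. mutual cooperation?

Dominant: Defect; NE payoff = 0; Coop payoff = 124

Work:
Defect dominates (saves cost c = 8, benefit to others is external)
NE: All defect → everyone gets 0
If all cooperate: each receives (11)×12 - 8 = 124
Social dilemma: 124 > 0 but NE gives 0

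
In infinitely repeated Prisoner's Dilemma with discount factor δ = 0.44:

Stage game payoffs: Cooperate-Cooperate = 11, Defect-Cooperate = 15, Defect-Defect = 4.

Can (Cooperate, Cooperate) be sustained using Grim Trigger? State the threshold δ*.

δ* = 0.3636; since δ = 0.44 ≥ 0.3636, cooperation can be sustained

Work:
For Grim Trigger:
Cooperate forever: 11/(1-δ)
Defect then punished: 15 + 4·δ/(1-δ)
Need: 11/(1-δ) ≥ 15 + 4·δ/(1-δ)
Solving: δ ≥ (T-R)/(T-P) = (15-11)/(15-4) = 0.3636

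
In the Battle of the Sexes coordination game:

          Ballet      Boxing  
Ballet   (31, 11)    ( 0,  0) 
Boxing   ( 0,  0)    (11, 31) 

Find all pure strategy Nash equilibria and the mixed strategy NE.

Pure NE: (Ballet, Ballet) and (Boxing, Boxing); Mixed NE: p = 0.7381, q = 0.2619

Work:
Check pure NE:
(Ballet, Ballet): (31, 11) - no unilateral deviation beneficial
(Boxing, Boxing): (11, 31) - no unilateral deviation beneficial
Mixed NE: P1 plays Ballet with p = 0.7381, P2 plays Ballet with q = 0.2619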